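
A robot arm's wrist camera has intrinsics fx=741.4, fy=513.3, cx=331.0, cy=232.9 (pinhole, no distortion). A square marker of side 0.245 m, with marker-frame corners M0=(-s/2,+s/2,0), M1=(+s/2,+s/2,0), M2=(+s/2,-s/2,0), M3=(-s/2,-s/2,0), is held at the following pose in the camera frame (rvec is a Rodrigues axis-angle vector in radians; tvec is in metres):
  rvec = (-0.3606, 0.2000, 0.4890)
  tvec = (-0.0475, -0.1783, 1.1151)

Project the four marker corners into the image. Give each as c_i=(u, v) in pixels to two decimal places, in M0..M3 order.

c0=(188.68, 173.28) c1=(329.80, 220.14) c2=(409.74, 128.46) c3=(272.56, 89.56)

Intrinsics K: fx=741.4, fy=513.3, cx=331.0, cy=232.9
Marker side s = 0.245 m; corners in marker frame (Z=0):
  M0 = (-0.1225, +0.1225, 0)
  M1 = (+0.1225, +0.1225, 0)
  M2 = (+0.1225, -0.1225, 0)
  M3 = (-0.1225, -0.1225, 0)
rvec = (-0.3606, 0.2000, 0.4890), |rvec| = θ = 0.63965 rad = 36.649°
Rodrigues: sinθ=0.59692, 1−cosθ=0.19770; R = I + sinθ·[k]× + (1−cosθ)·[k]×²:
    [+0.86513 -0.49118 +0.10144]
    [+0.42148 +0.82163 +0.38376]
    [-0.27184 -0.28925 +0.91784]
t = (-0.0475, -0.1783, 1.1151) m
M0: Pc = R·M0+t = (-0.21365, -0.12928, +1.11297); u = 741.4·(-0.21365)/1.11297 + 331.0 = 188.6789, v = 513.3·(-0.12928)/1.11297 + 232.9 = 173.2753
M1: Pc = R·M1+t = (-0.00169, -0.02602, +1.04637); u = 741.4·(-0.00169)/1.04637 + 331.0 = 329.8024, v = 513.3·(-0.02602)/1.04637 + 232.9 = 220.1365
M2: Pc = R·M2+t = (+0.11865, -0.22732, +1.11723); u = 741.4·(+0.11865)/1.11723 + 331.0 = 409.7352, v = 513.3·(-0.22732)/1.11723 + 232.9 = 128.4612
M3: Pc = R·M3+t = (-0.09331, -0.33058, +1.18383); u = 741.4·(-0.09331)/1.18383 + 331.0 = 272.5629, v = 513.3·(-0.33058)/1.18383 + 232.9 = 89.5628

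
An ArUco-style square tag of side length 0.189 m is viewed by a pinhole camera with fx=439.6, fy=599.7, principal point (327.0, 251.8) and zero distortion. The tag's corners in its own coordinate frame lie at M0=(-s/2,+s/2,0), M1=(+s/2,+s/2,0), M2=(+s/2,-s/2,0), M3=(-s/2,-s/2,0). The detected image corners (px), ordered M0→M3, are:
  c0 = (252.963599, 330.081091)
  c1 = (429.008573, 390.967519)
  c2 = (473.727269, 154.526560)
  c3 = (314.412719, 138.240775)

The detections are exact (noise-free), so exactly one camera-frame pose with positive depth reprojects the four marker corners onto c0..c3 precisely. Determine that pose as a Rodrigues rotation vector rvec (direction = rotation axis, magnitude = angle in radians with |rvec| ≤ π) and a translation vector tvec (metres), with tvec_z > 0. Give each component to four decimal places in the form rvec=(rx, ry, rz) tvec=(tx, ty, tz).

rvec=(-0.4687, 0.4108, 0.2606) tvec=(0.0368, -0.0065, 0.4609)

Intrinsics K: fx=439.6, fy=599.7, cx=327.0, cy=251.8
Marker side s = 0.189 m; corners in marker frame (Z=0):
  M0 = (-0.0945, +0.0945, 0)
  M1 = (+0.0945, +0.0945, 0)
  M2 = (+0.0945, -0.0945, 0)
  M3 = (-0.0945, -0.0945, 0)
Detected image corners:
  c0 = (252.963599, 330.081091) px
  c1 = (429.008573, 390.967519) px
  c2 = (473.727269, 154.526560) px
  c3 = (314.412719, 138.240775) px
Planar DLT: solve 8×8 A·h = b for H (H[2,2]=1):
  H  [+533.64212 -589.70408 +362.06172]
  H  [-46.51302 +912.16635 +243.32465]
  H  [-0.95253 -0.82947 +1.00000]
B = K⁻¹H; ‖b₁‖=2.169602, ‖b₂‖=2.169602; λ = 2/(‖b₁‖+‖b₂‖) = 0.460914, sign → tz>0 ⇒ λ=+0.460914
r₁ = λ·B[:,0] = (+0.88610,+0.14859,-0.43904); r₂ = λ·B[:,1] = (-0.33391,+0.86159,-0.38231)
r₃ = r₁×r₂ = (+0.32146,+0.48536,+0.81307); SVD([r₁ r₂ r₃]) → R = UVᵀ:
  R  [+0.88610 -0.33391 +0.32146]
  R  [+0.14859 +0.86159 +0.48536]
  R  [-0.43904 -0.38231 +0.81307]
t = (+0.03676, -0.00651, +0.46091) m
tr R = 2.560759; θ = arccos((tr R − 1)/2) = 0.675524 rad = 38.705°
axis k = ((R−Rᵀ)₃₂, (R−Rᵀ)₁₃, (R−Rᵀ)₂₁) / (2 sinθ) = (-0.693803, +0.608101, +0.385812)
rvec = θ·k = (-0.468680, +0.410786, +0.260625)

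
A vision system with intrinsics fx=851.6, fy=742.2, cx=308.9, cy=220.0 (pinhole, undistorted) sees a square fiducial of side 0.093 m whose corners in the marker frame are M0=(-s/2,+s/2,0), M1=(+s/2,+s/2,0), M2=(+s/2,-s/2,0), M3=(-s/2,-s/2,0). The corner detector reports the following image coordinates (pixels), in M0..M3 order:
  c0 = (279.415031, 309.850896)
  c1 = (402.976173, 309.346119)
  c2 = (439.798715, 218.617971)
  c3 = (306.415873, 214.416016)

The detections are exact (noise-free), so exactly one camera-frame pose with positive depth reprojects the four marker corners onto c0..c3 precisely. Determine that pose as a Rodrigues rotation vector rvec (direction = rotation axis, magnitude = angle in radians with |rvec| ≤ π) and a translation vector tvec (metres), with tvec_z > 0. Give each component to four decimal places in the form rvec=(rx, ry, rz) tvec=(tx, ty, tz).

rvec=(0.6155, -0.2879, 0.1272) tvec=(0.0333, 0.0351, 0.5775)

Intrinsics K: fx=851.6, fy=742.2, cx=308.9, cy=220.0
Marker side s = 0.093 m; corners in marker frame (Z=0):
  M0 = (-0.0465, +0.0465, 0)
  M1 = (+0.0465, +0.0465, 0)
  M2 = (+0.0465, -0.0465, 0)
  M3 = (-0.0465, -0.0465, 0)
Detected image corners:
  c0 = (279.415031, 309.850896) px
  c1 = (402.976173, 309.346119) px
  c2 = (439.798715, 218.617971) px
  c3 = (306.415873, 214.416016) px
Planar DLT: solve 8×8 A·h = b for H (H[2,2]=1):
  H  [+1566.51473 -4.27324 +358.01239]
  H  [+156.81002 +1250.79577 +265.14144]
  H  [+0.52480 +0.95240 +1.00000]
B = K⁻¹H; ‖b₁‖=1.731522, ‖b₂‖=1.731522; λ = 2/(‖b₁‖+‖b₂‖) = 0.577527, sign → tz>0 ⇒ λ=+0.577527
r₁ = λ·B[:,0] = (+0.95242,+0.03218,+0.30309); r₂ = λ·B[:,1] = (-0.20241,+0.81024,+0.55004)
r₃ = r₁×r₂ = (-0.22787,-0.58522,+0.77820); SVD([r₁ r₂ r₃]) → R = UVᵀ:
  R  [+0.95242 -0.20241 -0.22787]
  R  [+0.03218 +0.81024 -0.58522]
  R  [+0.30309 +0.55004 +0.77820]
t = (+0.03331, +0.03513, +0.57753) m
tr R = 2.540859; θ = arccos((tr R − 1)/2) = 0.691281 rad = 39.608°
axis k = ((R−Rᵀ)₃₂, (R−Rᵀ)₁₃, (R−Rᵀ)₂₁) / (2 sinθ) = (+0.890360, -0.416424, +0.183986)
rvec = θ·k = (+0.615489, -0.287866, +0.127186)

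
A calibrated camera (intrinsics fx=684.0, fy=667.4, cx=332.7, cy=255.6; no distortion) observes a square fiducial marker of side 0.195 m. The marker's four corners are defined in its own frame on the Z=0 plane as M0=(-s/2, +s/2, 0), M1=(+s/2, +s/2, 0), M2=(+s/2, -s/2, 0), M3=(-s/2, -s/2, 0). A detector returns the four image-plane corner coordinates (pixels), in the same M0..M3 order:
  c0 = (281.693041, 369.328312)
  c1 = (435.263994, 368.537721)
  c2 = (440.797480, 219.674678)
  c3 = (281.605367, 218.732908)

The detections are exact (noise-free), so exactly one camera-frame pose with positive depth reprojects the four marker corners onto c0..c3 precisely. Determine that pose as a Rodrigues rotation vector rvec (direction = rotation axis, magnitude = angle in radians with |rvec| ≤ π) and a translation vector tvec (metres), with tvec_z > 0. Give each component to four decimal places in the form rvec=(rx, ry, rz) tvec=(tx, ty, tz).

rvec=(0.1585, -0.0500, 0.0073) tvec=(0.0343, 0.0507, 0.8504)

Intrinsics K: fx=684.0, fy=667.4, cx=332.7, cy=255.6
Marker side s = 0.195 m; corners in marker frame (Z=0):
  M0 = (-0.0975, +0.0975, 0)
  M1 = (+0.0975, +0.0975, 0)
  M2 = (+0.0975, -0.0975, 0)
  M3 = (-0.0975, -0.0975, 0)
Detected image corners:
  c0 = (281.693041, 369.328312) px
  c1 = (435.263994, 368.537721) px
  c2 = (440.797480, 219.674678) px
  c3 = (281.605367, 218.732908) px
Planar DLT: solve 8×8 A·h = b for H (H[2,2]=1):
  H  [+823.01284 +52.65510 +360.26698]
  H  [+17.72784 +822.32670 +295.42166]
  H  [+0.05924 +0.18537 +1.00000]
B = K⁻¹H; ‖b₁‖=1.175920, ‖b₂‖=1.175920; λ = 2/(‖b₁‖+‖b₂‖) = 0.850398, sign → tz>0 ⇒ λ=+0.850398
r₁ = λ·B[:,0] = (+0.99872,+0.00330,+0.05038); r₂ = λ·B[:,1] = (-0.01121,+0.98743,+0.15763)
r₃ = r₁×r₂ = (-0.04922,-0.15800,+0.98621); SVD([r₁ r₂ r₃]) → R = UVᵀ:
  R  [+0.99872 -0.01121 -0.04922]
  R  [+0.00330 +0.98743 -0.15800]
  R  [+0.05038 +0.15763 +0.98621]
t = (+0.03427, +0.05074, +0.85040) m
tr R = 2.972370; θ = arccos((tr R − 1)/2) = 0.166413 rad = 9.535°
axis k = ((R−Rᵀ)₃₂, (R−Rᵀ)₁₃, (R−Rᵀ)₂₁) / (2 sinθ) = (+0.952730, -0.300646, +0.043782)
rvec = θ·k = (+0.158547, -0.050032, +0.007286)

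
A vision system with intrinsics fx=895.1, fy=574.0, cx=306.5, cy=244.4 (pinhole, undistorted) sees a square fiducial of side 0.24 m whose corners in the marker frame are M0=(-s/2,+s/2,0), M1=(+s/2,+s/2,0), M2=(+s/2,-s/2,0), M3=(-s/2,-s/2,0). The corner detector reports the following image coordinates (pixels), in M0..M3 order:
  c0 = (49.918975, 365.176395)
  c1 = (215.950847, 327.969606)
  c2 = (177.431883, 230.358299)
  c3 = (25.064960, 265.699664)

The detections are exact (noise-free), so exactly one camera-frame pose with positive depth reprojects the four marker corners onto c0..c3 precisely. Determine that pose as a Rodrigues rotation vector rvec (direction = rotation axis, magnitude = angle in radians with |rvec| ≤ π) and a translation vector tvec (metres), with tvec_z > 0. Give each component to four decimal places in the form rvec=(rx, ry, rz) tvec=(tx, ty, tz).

Intrinsics K: fx=895.1, fy=574.0, cx=306.5, cy=244.4
Marker side s = 0.24 m; corners in marker frame (Z=0):
  M0 = (-0.1200, +0.1200, 0)
  M1 = (+0.1200, +0.1200, 0)
  M2 = (+0.1200, -0.1200, 0)
  M3 = (-0.1200, -0.1200, 0)
Detected image corners:
  c0 = (49.918975, 365.176395) px
  c1 = (215.950847, 327.969606) px
  c2 = (177.431883, 230.358299) px
  c3 = (25.064960, 265.699664) px
Planar DLT: solve 8×8 A·h = b for H (H[2,2]=1):
  H  [+656.38469 +91.12750 +115.96062]
  H  [-165.59897 +307.20377 +295.35124]
  H  [-0.04917 -0.34786 +1.00000]
B = K⁻¹H; ‖b₁‖=0.797952, ‖b₂‖=0.797952; λ = 2/(‖b₁‖+‖b₂‖) = 1.253208, sign → tz>0 ⇒ λ=+1.253208
r₁ = λ·B[:,0] = (+0.94009,-0.33531,-0.06162); r₂ = λ·B[:,1] = (+0.27686,+0.85633,-0.43594)
r₃ = r₁×r₂ = (+0.19895,+0.39276,+0.89786); SVD([r₁ r₂ r₃]) → R = UVᵀ:
  R  [+0.94009 +0.27686 +0.19895]
  R  [-0.33531 +0.85633 +0.39276]
  R  [-0.06162 -0.43594 +0.89786]
t = (-0.26677, +0.11124, +1.25321) m
tr R = 2.694284; θ = arccos((tr R − 1)/2) = 0.560213 rad = 32.098°
axis k = ((R−Rᵀ)₃₂, (R−Rᵀ)₁₃, (R−Rᵀ)₂₁) / (2 sinθ) = (-0.779785, +0.245189, -0.576035)
rvec = θ·k = (-0.436846, +0.137358, -0.322703)

rvec=(-0.4368, 0.1374, -0.3227) tvec=(-0.2668, 0.1112, 1.2532)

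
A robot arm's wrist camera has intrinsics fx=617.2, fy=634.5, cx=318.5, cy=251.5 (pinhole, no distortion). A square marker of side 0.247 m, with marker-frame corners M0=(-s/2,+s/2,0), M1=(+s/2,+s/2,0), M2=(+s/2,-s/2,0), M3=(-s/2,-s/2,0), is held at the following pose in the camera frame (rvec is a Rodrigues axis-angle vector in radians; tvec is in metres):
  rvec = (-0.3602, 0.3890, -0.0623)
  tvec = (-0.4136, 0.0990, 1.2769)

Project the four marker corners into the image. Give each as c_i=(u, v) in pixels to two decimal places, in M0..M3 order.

c0=(62.99, 365.85) c1=(162.42, 357.55) c2=(174.23, 235.48) c3=(80.42, 251.19)

Intrinsics K: fx=617.2, fy=634.5, cx=318.5, cy=251.5
Marker side s = 0.247 m; corners in marker frame (Z=0):
  M0 = (-0.1235, +0.1235, 0)
  M1 = (+0.1235, +0.1235, 0)
  M2 = (+0.1235, -0.1235, 0)
  M3 = (-0.1235, -0.1235, 0)
rvec = (-0.3602, 0.3890, -0.0623), |rvec| = θ = 0.53380 rad = 30.585°
Rodrigues: sinθ=0.50881, 1−cosθ=0.13912; R = I + sinθ·[k]× + (1−cosθ)·[k]×²:
    [+0.92422 -0.00903 +0.38174]
    [-0.12779 +0.93476 +0.33150]
    [-0.35983 -0.35517 +0.86277]
t = (-0.4136, 0.0990, 1.2769) m
M0: Pc = R·M0+t = (-0.52886, +0.23023, +1.27748); u = 617.2·(-0.52886)/1.27748 + 318.5 = 62.9881, v = 634.5·(+0.23023)/1.27748 + 251.5 = 365.8489
M1: Pc = R·M1+t = (-0.30057, +0.19866, +1.18860); u = 617.2·(-0.30057)/1.18860 + 318.5 = 162.4221, v = 634.5·(+0.19866)/1.18860 + 251.5 = 357.5492
M2: Pc = R·M2+t = (-0.29834, -0.03223, +1.27632); u = 617.2·(-0.29834)/1.27632 + 318.5 = 174.2282, v = 634.5·(-0.03223)/1.27632 + 251.5 = 235.4798
M3: Pc = R·M3+t = (-0.52663, -0.00066, +1.36520); u = 617.2·(-0.52663)/1.36520 + 318.5 = 80.4151, v = 634.5·(-0.00066)/1.36520 + 251.5 = 251.1932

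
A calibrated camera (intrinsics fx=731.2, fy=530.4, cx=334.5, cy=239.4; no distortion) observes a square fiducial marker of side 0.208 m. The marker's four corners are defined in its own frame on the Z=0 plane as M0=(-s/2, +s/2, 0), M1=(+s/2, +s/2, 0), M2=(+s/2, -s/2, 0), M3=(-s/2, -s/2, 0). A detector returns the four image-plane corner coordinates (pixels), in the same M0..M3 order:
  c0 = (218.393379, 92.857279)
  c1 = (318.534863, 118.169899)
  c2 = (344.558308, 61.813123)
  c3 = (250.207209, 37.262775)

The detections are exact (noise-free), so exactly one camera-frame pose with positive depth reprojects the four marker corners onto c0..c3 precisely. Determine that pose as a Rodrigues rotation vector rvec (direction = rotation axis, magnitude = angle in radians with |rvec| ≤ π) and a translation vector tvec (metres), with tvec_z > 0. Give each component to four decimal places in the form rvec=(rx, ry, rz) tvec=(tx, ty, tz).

Intrinsics K: fx=731.2, fy=530.4, cx=334.5, cy=239.4
Marker side s = 0.208 m; corners in marker frame (Z=0):
  M0 = (-0.1040, +0.1040, 0)
  M1 = (+0.1040, +0.1040, 0)
  M2 = (+0.1040, -0.1040, 0)
  M3 = (-0.1040, -0.1040, 0)
Detected image corners:
  c0 = (218.393379, 92.857279) px
  c1 = (318.534863, 118.169899) px
  c2 = (344.558308, 61.813123) px
  c3 = (250.207209, 37.262775) px
Planar DLT: solve 8×8 A·h = b for H (H[2,2]=1):
  H  [+482.63710 -215.33560 +283.60642]
  H  [+124.05808 +248.19387 +76.81095]
  H  [+0.05478 -0.26998 +1.00000]
B = K⁻¹H; ‖b₁‖=0.670807, ‖b₂‖=0.670807; λ = 2/(‖b₁‖+‖b₂‖) = 1.490742, sign → tz>0 ⇒ λ=+1.490742
r₁ = λ·B[:,0] = (+0.94663,+0.31182,+0.08166); r₂ = λ·B[:,1] = (-0.25490,+0.87923,-0.40247)
r₃ = r₁×r₂ = (-0.19729,+0.36017,+0.91179); SVD([r₁ r₂ r₃]) → R = UVᵀ:
  R  [+0.94663 -0.25490 -0.19729]
  R  [+0.31182 +0.87923 +0.36017]
  R  [+0.08166 -0.40247 +0.91179]
t = (-0.10376, -0.45697, +1.49074) m
tr R = 2.737641; θ = arccos((tr R − 1)/2) = 0.517981 rad = 29.678°
axis k = ((R−Rᵀ)₃₂, (R−Rᵀ)₁₃, (R−Rᵀ)₂₁) / (2 sinθ) = (-0.770142, -0.281697, +0.572300)
rvec = θ·k = (-0.398920, -0.145914, +0.296441)

rvec=(-0.3989, -0.1459, 0.2964) tvec=(-0.1038, -0.4570, 1.4907)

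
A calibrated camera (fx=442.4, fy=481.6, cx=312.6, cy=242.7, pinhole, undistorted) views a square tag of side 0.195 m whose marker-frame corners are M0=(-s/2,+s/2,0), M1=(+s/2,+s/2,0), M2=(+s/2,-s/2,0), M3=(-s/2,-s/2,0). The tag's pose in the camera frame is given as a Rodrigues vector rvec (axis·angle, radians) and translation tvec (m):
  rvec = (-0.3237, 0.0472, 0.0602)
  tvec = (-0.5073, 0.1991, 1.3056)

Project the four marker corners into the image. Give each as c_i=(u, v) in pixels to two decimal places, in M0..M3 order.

c0=(101.45, 350.42) c1=(167.40, 355.16) c2=(178.46, 283.18) c3=(115.45, 279.24)

Intrinsics K: fx=442.4, fy=481.6, cx=312.6, cy=242.7
Marker side s = 0.195 m; corners in marker frame (Z=0):
  M0 = (-0.0975, +0.0975, 0)
  M1 = (+0.0975, +0.0975, 0)
  M2 = (+0.0975, -0.0975, 0)
  M3 = (-0.0975, -0.0975, 0)
rvec = (-0.3237, 0.0472, 0.0602), |rvec| = θ = 0.33262 rad = 19.058°
Rodrigues: sinθ=0.32652, 1−cosθ=0.05481; R = I + sinθ·[k]× + (1−cosθ)·[k]×²:
    [+0.99710 -0.06667 +0.03668]
    [+0.05153 +0.94630 +0.31917]
    [-0.05599 -0.31636 +0.94699]
t = (-0.5073, 0.1991, 1.3056) m
M0: Pc = R·M0+t = (-0.61102, +0.28634, +1.28021); u = 442.4·(-0.61102)/1.28021 + 312.6 = 101.4525, v = 481.6·(+0.28634)/1.28021 + 242.7 = 350.4174
M1: Pc = R·M1+t = (-0.41658, +0.29639, +1.26930); u = 442.4·(-0.41658)/1.26930 + 312.6 = 167.4045, v = 481.6·(+0.29639)/1.26930 + 242.7 = 355.1562
M2: Pc = R·M2+t = (-0.40358, +0.11186, +1.33099); u = 442.4·(-0.40358)/1.33099 + 312.6 = 178.4551, v = 481.6·(+0.11186)/1.33099 + 242.7 = 283.1751
M3: Pc = R·M3+t = (-0.59802, +0.10181, +1.34190); u = 442.4·(-0.59802)/1.34190 + 312.6 = 115.4451, v = 481.6·(+0.10181)/1.34190 + 242.7 = 279.2398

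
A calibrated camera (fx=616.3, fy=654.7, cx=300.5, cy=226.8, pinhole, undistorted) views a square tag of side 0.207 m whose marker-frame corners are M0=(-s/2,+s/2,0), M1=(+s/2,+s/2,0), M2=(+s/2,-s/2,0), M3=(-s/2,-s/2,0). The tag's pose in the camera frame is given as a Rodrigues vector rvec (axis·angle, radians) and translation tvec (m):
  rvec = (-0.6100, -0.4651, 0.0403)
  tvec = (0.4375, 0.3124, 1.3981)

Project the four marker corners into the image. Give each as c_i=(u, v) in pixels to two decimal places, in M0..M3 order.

Intrinsics K: fx=616.3, fy=654.7, cx=300.5, cy=226.8
Marker side s = 0.207 m; corners in marker frame (Z=0):
  M0 = (-0.1035, +0.1035, 0)
  M1 = (+0.1035, +0.1035, 0)
  M2 = (+0.1035, -0.1035, 0)
  M3 = (-0.1035, -0.1035, 0)
rvec = (-0.6100, -0.4651, 0.0403), |rvec| = θ = 0.76814 rad = 44.011°
Rodrigues: sinθ=0.69480, 1−cosθ=0.28080; R = I + sinθ·[k]× + (1−cosθ)·[k]×²:
    [+0.89628 +0.09856 -0.43239]
    [+0.17147 +0.82215 +0.54284]
    [+0.40899 -0.56068 +0.71998]
t = (0.4375, 0.3124, 1.3981) m
M0: Pc = R·M0+t = (+0.35494, +0.37975, +1.29774); u = 616.3·(+0.35494)/1.29774 + 300.5 = 469.0602, v = 654.7·(+0.37975)/1.29774 + 226.8 = 418.3787
M1: Pc = R·M1+t = (+0.54047, +0.41524, +1.38240); u = 616.3·(+0.54047)/1.38240 + 300.5 = 541.4501, v = 654.7·(+0.41524)/1.38240 + 226.8 = 423.4558
M2: Pc = R·M2+t = (+0.52006, +0.24505, +1.49846); u = 616.3·(+0.52006)/1.49846 + 300.5 = 514.3964, v = 654.7·(+0.24505)/1.49846 + 226.8 = 333.8681
M3: Pc = R·M3+t = (+0.33453, +0.20956, +1.41380); u = 616.3·(+0.33453)/1.41380 + 300.5 = 446.3290, v = 654.7·(+0.20956)/1.41380 + 226.8 = 323.8431

c0=(469.06, 418.38) c1=(541.45, 423.46) c2=(514.40, 333.87) c3=(446.33, 323.84)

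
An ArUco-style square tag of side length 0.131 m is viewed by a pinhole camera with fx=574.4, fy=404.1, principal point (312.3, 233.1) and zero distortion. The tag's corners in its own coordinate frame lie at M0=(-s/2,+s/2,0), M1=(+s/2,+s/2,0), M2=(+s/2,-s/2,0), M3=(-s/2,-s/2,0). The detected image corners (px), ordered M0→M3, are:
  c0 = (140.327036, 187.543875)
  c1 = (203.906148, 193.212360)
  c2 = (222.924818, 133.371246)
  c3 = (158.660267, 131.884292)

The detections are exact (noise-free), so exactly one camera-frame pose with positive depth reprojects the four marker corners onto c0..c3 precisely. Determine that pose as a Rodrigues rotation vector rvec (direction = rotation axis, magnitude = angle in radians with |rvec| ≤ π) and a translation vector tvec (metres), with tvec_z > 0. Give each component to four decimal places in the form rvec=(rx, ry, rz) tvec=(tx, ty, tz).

Intrinsics K: fx=574.4, fy=404.1, cx=312.3, cy=233.1
Marker side s = 0.131 m; corners in marker frame (Z=0):
  M0 = (-0.0655, +0.0655, 0)
  M1 = (+0.0655, +0.0655, 0)
  M2 = (+0.0655, -0.0655, 0)
  M3 = (-0.0655, -0.0655, 0)
Detected image corners:
  c0 = (140.327036, 187.543875) px
  c1 = (203.906148, 193.212360) px
  c2 = (222.924818, 133.371246) px
  c3 = (158.660267, 131.884292) px
Planar DLT: solve 8×8 A·h = b for H (H[2,2]=1):
  H  [+388.55104 -156.66357 +180.35545]
  H  [-61.25511 +427.63723 +161.29081]
  H  [-0.54788 -0.07822 +1.00000]
B = K⁻¹H; ‖b₁‖=1.129837, ‖b₂‖=1.129837; λ = 2/(‖b₁‖+‖b₂‖) = 0.885083, sign → tz>0 ⇒ λ=+0.885083
r₁ = λ·B[:,0] = (+0.86236,+0.14556,-0.48492); r₂ = λ·B[:,1] = (-0.20376,+0.97657,-0.06923)
r₃ = r₁×r₂ = (+0.46348,+0.15851,+0.87181); SVD([r₁ r₂ r₃]) → R = UVᵀ:
  R  [+0.86236 -0.20376 +0.46348]
  R  [+0.14556 +0.97657 +0.15851]
  R  [-0.48492 -0.06923 +0.87181]
t = (-0.20331, -0.15728, +0.88508) m
tr R = 2.710746; θ = arccos((tr R − 1)/2) = 0.544526 rad = 31.199°
axis k = ((R−Rᵀ)₃₂, (R−Rᵀ)₁₃, (R−Rᵀ)₂₁) / (2 sinθ) = (-0.219818, +0.915422, +0.337169)
rvec = θ·k = (-0.119697, +0.498471, +0.183597)

rvec=(-0.1197, 0.4985, 0.1836) tvec=(-0.2033, -0.1573, 0.8851)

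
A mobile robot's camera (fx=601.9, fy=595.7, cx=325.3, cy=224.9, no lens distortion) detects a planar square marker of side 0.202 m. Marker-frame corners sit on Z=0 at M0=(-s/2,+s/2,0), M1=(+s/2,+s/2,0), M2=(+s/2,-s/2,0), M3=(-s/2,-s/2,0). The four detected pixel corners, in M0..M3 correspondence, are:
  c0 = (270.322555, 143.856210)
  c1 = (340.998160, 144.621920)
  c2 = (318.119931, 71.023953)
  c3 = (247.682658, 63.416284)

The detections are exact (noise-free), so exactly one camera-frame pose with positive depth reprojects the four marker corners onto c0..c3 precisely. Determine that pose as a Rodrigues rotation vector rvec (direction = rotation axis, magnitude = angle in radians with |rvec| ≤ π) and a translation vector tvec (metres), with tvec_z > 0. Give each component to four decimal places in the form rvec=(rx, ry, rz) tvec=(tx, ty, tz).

rvec=(-0.3139, -0.6569, -0.1919) tvec=(-0.0686, -0.2801, 1.3940)

Intrinsics K: fx=601.9, fy=595.7, cx=325.3, cy=224.9
Marker side s = 0.202 m; corners in marker frame (Z=0):
  M0 = (-0.1010, +0.1010, 0)
  M1 = (+0.1010, +0.1010, 0)
  M2 = (+0.1010, -0.1010, 0)
  M3 = (-0.1010, -0.1010, 0)
Detected image corners:
  c0 = (270.322555, 143.856210) px
  c1 = (340.998160, 144.621920) px
  c2 = (318.119931, 71.023953) px
  c3 = (247.682658, 63.416284) px
Planar DLT: solve 8×8 A·h = b for H (H[2,2]=1):
  H  [+481.27937 +65.19580 +295.69354]
  H  [+68.42729 +363.44897 +105.19663]
  H  [+0.44855 -0.16141 +1.00000]
B = K⁻¹H; ‖b₁‖=0.717366, ‖b₂‖=0.717365; λ = 2/(‖b₁‖+‖b₂‖) = 1.393990, sign → tz>0 ⇒ λ=+1.393990
r₁ = λ·B[:,0] = (+0.77670,-0.07594,+0.62527); r₂ = λ·B[:,1] = (+0.27260,+0.93545,-0.22500)
r₃ = r₁×r₂ = (-0.56783,+0.34521,+0.74727); SVD([r₁ r₂ r₃]) → R = UVᵀ:
  R  [+0.77670 +0.27260 -0.56783]
  R  [-0.07594 +0.93545 +0.34521]
  R  [+0.62527 -0.22500 +0.74727]
t = (-0.06857, -0.28012, +1.39399) m
tr R = 2.459417; θ = arccos((tr R − 1)/2) = 0.752901 rad = 43.138°
axis k = ((R−Rᵀ)₃₂, (R−Rᵀ)₁₃, (R−Rᵀ)₂₁) / (2 sinθ) = (-0.416967, -0.872457, -0.254867)
rvec = θ·k = (-0.313935, -0.656874, -0.191890)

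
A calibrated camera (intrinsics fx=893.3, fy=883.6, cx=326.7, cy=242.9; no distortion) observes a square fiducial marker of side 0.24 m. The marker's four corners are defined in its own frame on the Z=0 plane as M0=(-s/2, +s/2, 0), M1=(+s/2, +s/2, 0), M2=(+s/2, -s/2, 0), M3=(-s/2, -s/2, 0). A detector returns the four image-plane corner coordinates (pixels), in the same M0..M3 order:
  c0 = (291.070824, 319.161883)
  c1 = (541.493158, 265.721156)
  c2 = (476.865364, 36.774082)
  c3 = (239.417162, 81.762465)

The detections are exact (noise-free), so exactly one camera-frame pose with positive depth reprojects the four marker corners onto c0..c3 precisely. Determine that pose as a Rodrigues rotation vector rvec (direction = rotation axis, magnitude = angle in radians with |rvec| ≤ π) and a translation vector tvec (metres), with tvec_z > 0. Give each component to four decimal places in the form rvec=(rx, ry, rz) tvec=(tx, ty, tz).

Intrinsics K: fx=893.3, fy=883.6, cx=326.7, cy=242.9
Marker side s = 0.24 m; corners in marker frame (Z=0):
  M0 = (-0.1200, +0.1200, 0)
  M1 = (+0.1200, +0.1200, 0)
  M2 = (+0.1200, -0.1200, 0)
  M3 = (-0.1200, -0.1200, 0)
Detected image corners:
  c0 = (291.070824, 319.161883) px
  c1 = (541.493158, 265.721156) px
  c2 = (476.865364, 36.774082) px
  c3 = (239.417162, 81.762465) px
Planar DLT: solve 8×8 A·h = b for H (H[2,2]=1):
  H  [+1054.03996 +147.60280 +387.80894]
  H  [-187.08522 +928.21312 +172.13031]
  H  [+0.09927 -0.24527 +1.00000]
B = K⁻¹H; ‖b₁‖=1.172555, ‖b₂‖=1.172555; λ = 2/(‖b₁‖+‖b₂‖) = 0.852839, sign → tz>0 ⇒ λ=+0.852839
r₁ = λ·B[:,0] = (+0.97534,-0.20385,+0.08466); r₂ = λ·B[:,1] = (+0.21742,+0.95340,-0.20918)
r₃ = r₁×r₂ = (-0.03808,+0.22243,+0.97421); SVD([r₁ r₂ r₃]) → R = UVᵀ:
  R  [+0.97534 +0.21742 -0.03808]
  R  [-0.20385 +0.95340 +0.22243]
  R  [+0.08466 -0.20918 +0.97421]
t = (+0.05834, -0.06831, +0.85284) m
tr R = 2.902943; θ = arccos((tr R − 1)/2) = 0.312814 rad = 17.923°
axis k = ((R−Rᵀ)₃₂, (R−Rᵀ)₁₃, (R−Rᵀ)₂₁) / (2 sinθ) = (-0.701252, -0.199420, -0.684454)
rvec = θ·k = (-0.219361, -0.062381, -0.214107)

rvec=(-0.2194, -0.0624, -0.2141) tvec=(0.0583, -0.0683, 0.8528)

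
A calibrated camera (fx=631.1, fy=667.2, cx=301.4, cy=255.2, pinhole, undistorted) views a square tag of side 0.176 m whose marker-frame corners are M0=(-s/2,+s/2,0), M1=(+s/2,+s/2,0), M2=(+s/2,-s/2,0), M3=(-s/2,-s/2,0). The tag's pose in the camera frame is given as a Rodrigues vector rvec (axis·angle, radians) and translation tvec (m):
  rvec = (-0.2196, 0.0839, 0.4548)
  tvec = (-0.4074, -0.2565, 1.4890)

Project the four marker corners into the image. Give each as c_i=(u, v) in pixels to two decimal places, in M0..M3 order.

c0=(77.94, 157.61) c1=(142.54, 190.35) c2=(179.14, 123.05) c3=(115.42, 92.04)

Intrinsics K: fx=631.1, fy=667.2, cx=301.4, cy=255.2
Marker side s = 0.176 m; corners in marker frame (Z=0):
  M0 = (-0.0880, +0.0880, 0)
  M1 = (+0.0880, +0.0880, 0)
  M2 = (+0.0880, -0.0880, 0)
  M3 = (-0.0880, -0.0880, 0)
rvec = (-0.2196, 0.0839, 0.4548), |rvec| = θ = 0.51196 rad = 29.333°
Rodrigues: sinθ=0.48989, 1−cosθ=0.12822; R = I + sinθ·[k]× + (1−cosθ)·[k]×²:
    [+0.89537 -0.44420 +0.03143]
    [+0.42618 +0.87523 +0.22880]
    [-0.12914 -0.19147 +0.97297]
t = (-0.4074, -0.2565, 1.4890) m
M0: Pc = R·M0+t = (-0.52528, -0.21698, +1.48352); u = 631.1·(-0.52528)/1.48352 + 301.4 = 77.9402, v = 667.2·(-0.21698)/1.48352 + 255.2 = 157.6132
M1: Pc = R·M1+t = (-0.36770, -0.14198, +1.46079); u = 631.1·(-0.36770)/1.46079 + 301.4 = 142.5448, v = 667.2·(-0.14198)/1.46079 + 255.2 = 190.3537
M2: Pc = R·M2+t = (-0.28952, -0.29602, +1.49448); u = 631.1·(-0.28952)/1.49448 + 301.4 = 179.1410, v = 667.2·(-0.29602)/1.49448 + 255.2 = 123.0460
M3: Pc = R·M3+t = (-0.44710, -0.37102, +1.51721); u = 631.1·(-0.44710)/1.51721 + 301.4 = 115.4230, v = 667.2·(-0.37102)/1.51721 + 255.2 = 92.0410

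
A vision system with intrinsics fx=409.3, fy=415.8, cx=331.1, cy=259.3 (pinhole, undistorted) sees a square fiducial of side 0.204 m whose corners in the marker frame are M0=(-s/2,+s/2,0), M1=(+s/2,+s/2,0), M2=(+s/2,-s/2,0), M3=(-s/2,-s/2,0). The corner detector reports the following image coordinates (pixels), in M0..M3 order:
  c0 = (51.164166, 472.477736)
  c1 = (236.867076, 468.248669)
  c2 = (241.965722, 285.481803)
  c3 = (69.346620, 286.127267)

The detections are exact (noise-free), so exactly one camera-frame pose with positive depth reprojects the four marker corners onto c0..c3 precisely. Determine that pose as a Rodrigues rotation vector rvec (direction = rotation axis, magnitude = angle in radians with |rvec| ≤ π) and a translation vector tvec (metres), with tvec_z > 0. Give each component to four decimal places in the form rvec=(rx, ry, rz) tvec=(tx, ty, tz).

Intrinsics K: fx=409.3, fy=415.8, cx=331.1, cy=259.3
Marker side s = 0.204 m; corners in marker frame (Z=0):
  M0 = (-0.1020, +0.1020, 0)
  M1 = (+0.1020, +0.1020, 0)
  M2 = (+0.1020, -0.1020, 0)
  M3 = (-0.1020, -0.1020, 0)
Detected image corners:
  c0 = (51.164166, 472.477736) px
  c1 = (236.867076, 468.248669) px
  c2 = (241.965722, 285.481803) px
  c3 = (69.346620, 286.127267) px
Planar DLT: solve 8×8 A·h = b for H (H[2,2]=1):
  H  [+890.65351 -109.52251 +150.87214]
  H  [+22.59687 +771.49517 +374.75848]
  H  [+0.09053 -0.35210 +1.00000]
B = K⁻¹H; ‖b₁‖=2.104754, ‖b₂‖=2.104754; λ = 2/(‖b₁‖+‖b₂‖) = 0.475115, sign → tz>0 ⇒ λ=+0.475115
r₁ = λ·B[:,0] = (+0.99907,-0.00100,+0.04301); r₂ = λ·B[:,1] = (+0.00819,+0.98587,-0.16729)
r₃ = r₁×r₂ = (-0.04224,+0.16749,+0.98497); SVD([r₁ r₂ r₃]) → R = UVᵀ:
  R  [+0.99907 +0.00819 -0.04224]
  R  [-0.00100 +0.98587 +0.16749]
  R  [+0.04301 -0.16729 +0.98497]
t = (-0.20921, +0.13193, +0.47511) m
tr R = 2.969918; θ = arccos((tr R − 1)/2) = 0.173661 rad = 9.950°
axis k = ((R−Rᵀ)₃₂, (R−Rᵀ)₁₃, (R−Rᵀ)₂₁) / (2 sinθ) = (-0.968729, -0.246690, -0.026610)
rvec = θ·k = (-0.168231, -0.042841, -0.004621)

rvec=(-0.1682, -0.0428, -0.0046) tvec=(-0.2092, 0.1319, 0.4751)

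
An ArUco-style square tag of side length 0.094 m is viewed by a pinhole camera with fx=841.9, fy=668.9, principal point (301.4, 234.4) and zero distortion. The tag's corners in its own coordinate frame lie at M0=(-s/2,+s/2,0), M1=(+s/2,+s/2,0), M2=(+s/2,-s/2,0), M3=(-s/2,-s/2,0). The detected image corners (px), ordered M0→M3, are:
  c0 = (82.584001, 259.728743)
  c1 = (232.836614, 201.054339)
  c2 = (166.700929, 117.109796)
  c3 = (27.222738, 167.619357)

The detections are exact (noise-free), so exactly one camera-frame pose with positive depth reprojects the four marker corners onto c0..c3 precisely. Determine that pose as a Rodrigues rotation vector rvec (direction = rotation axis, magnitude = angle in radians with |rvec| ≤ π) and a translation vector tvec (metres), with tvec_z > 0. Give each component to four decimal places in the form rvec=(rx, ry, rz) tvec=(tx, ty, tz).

Intrinsics K: fx=841.9, fy=668.9, cx=301.4, cy=234.4
Marker side s = 0.094 m; corners in marker frame (Z=0):
  M0 = (-0.0470, +0.0470, 0)
  M1 = (+0.0470, +0.0470, 0)
  M2 = (+0.0470, -0.0470, 0)
  M3 = (-0.0470, -0.0470, 0)
Detected image corners:
  c0 = (82.584001, 259.728743) px
  c1 = (232.836614, 201.054339) px
  c2 = (166.700929, 117.109796) px
  c3 = (27.222738, 167.619357) px
Planar DLT: solve 8×8 A·h = b for H (H[2,2]=1):
  H  [+1588.67325 +525.54809 +127.31103]
  H  [-505.44305 +757.41846 +183.89477]
  H  [+0.39367 -0.95631 +1.00000]
B = K⁻¹H; ‖b₁‖=2.000563, ‖b₂‖=2.000563; λ = 2/(‖b₁‖+‖b₂‖) = 0.499859, sign → tz>0 ⇒ λ=+0.499859
r₁ = λ·B[:,0] = (+0.87279,-0.44667,+0.19678); r₂ = λ·B[:,1] = (+0.48316,+0.73352,-0.47802)
r₃ = r₁×r₂ = (+0.06918,+0.51229,+0.85602); SVD([r₁ r₂ r₃]) → R = UVᵀ:
  R  [+0.87279 +0.48316 +0.06918]
  R  [-0.44667 +0.73352 +0.51229]
  R  [+0.19678 -0.47802 +0.85602]
t = (-0.10336, -0.03774, +0.49986) m
tr R = 2.462335; θ = arccos((tr R − 1)/2) = 0.750765 rad = 43.016°
axis k = ((R−Rᵀ)₃₂, (R−Rᵀ)₁₃, (R−Rᵀ)₂₁) / (2 sinθ) = (-0.725822, -0.093523, -0.681496)
rvec = θ·k = (-0.544921, -0.070214, -0.511643)

rvec=(-0.5449, -0.0702, -0.5116) tvec=(-0.1034, -0.0377, 0.4999)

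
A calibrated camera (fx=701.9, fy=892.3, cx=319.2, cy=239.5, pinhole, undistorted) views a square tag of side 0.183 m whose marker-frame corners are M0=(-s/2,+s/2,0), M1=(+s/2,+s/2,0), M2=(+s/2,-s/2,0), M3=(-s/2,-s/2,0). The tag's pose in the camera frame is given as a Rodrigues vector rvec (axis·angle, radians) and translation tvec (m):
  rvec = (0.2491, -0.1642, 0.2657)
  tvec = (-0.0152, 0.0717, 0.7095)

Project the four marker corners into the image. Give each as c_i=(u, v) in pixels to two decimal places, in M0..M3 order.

c0=(193.22, 409.15) c1=(362.76, 453.26) c2=(415.92, 249.61) c3=(238.96, 192.16)

Intrinsics K: fx=701.9, fy=892.3, cx=319.2, cy=239.5
Marker side s = 0.183 m; corners in marker frame (Z=0):
  M0 = (-0.0915, +0.0915, 0)
  M1 = (+0.0915, +0.0915, 0)
  M2 = (+0.0915, -0.0915, 0)
  M3 = (-0.0915, -0.0915, 0)
rvec = (0.2491, -0.1642, 0.2657), |rvec| = θ = 0.39951 rad = 22.890°
Rodrigues: sinθ=0.38897, 1−cosθ=0.07875; R = I + sinθ·[k]× + (1−cosθ)·[k]×²:
    [+0.95187 -0.27887 -0.12721]
    [+0.23851 +0.93455 -0.26405]
    [+0.19252 +0.22100 +0.95608]
t = (-0.0152, 0.0717, 0.7095) m
M0: Pc = R·M0+t = (-0.12781, +0.13539, +0.71211); u = 701.9·(-0.12781)/0.71211 + 319.2 = 193.2195, v = 892.3·(+0.13539)/0.71211 + 239.5 = 409.1474
M1: Pc = R·M1+t = (+0.04638, +0.17904, +0.74734); u = 701.9·(+0.04638)/0.74734 + 319.2 = 362.7595, v = 892.3·(+0.17904)/0.74734 + 239.5 = 453.2630
M2: Pc = R·M2+t = (+0.09741, +0.00801, +0.70689); u = 701.9·(+0.09741)/0.70689 + 319.2 = 415.9240, v = 892.3·(+0.00801)/0.70689 + 239.5 = 249.6131
M3: Pc = R·M3+t = (-0.07678, -0.03564, +0.67166); u = 701.9·(-0.07678)/0.67166 + 319.2 = 238.9642, v = 892.3·(-0.03564)/0.67166 + 239.5 = 192.1589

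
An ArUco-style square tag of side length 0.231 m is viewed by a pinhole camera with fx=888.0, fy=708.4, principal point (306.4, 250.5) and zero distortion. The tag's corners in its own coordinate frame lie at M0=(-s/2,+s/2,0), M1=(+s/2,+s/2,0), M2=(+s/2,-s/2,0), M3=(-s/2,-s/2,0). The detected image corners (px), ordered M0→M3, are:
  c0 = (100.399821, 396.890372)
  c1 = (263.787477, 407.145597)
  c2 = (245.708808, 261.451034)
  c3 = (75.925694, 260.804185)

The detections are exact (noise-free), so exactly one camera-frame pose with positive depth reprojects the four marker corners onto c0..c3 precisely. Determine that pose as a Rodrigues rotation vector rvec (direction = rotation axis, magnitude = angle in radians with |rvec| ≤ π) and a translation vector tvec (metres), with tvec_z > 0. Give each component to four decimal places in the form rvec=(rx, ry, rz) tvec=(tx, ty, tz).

Intrinsics K: fx=888.0, fy=708.4, cx=306.4, cy=250.5
Marker side s = 0.231 m; corners in marker frame (Z=0):
  M0 = (-0.1155, +0.1155, 0)
  M1 = (+0.1155, +0.1155, 0)
  M2 = (+0.1155, -0.1155, 0)
  M3 = (-0.1155, -0.1155, 0)
Detected image corners:
  c0 = (100.399821, 396.890372) px
  c1 = (263.787477, 407.145597) px
  c2 = (245.708808, 261.451034) px
  c3 = (75.925694, 260.804185) px
Planar DLT: solve 8×8 A·h = b for H (H[2,2]=1):
  H  [+668.84354 +127.72430 +168.79078]
  H  [-76.42836 +677.13143 +333.14465]
  H  [-0.30316 +0.20492 +1.00000]
B = K⁻¹H; ‖b₁‖=0.909798, ‖b₂‖=0.909798; λ = 2/(‖b₁‖+‖b₂‖) = 1.099145, sign → tz>0 ⇒ λ=+1.099145
r₁ = λ·B[:,0] = (+0.94285,-0.00076,-0.33321); r₂ = λ·B[:,1] = (+0.08038,+0.97098,+0.22523)
r₃ = r₁×r₂ = (+0.32337,-0.23914,+0.91555); SVD([r₁ r₂ r₃]) → R = UVᵀ:
  R  [+0.94285 +0.08038 +0.32337]
  R  [-0.00076 +0.97098 -0.23914]
  R  [-0.33321 +0.22523 +0.91555]
t = (-0.17033, +0.12823, +1.09915) m
tr R = 2.829390; θ = arccos((tr R − 1)/2) = 0.416044 rad = 23.838°
axis k = ((R−Rᵀ)₃₂, (R−Rᵀ)₁₃, (R−Rᵀ)₂₁) / (2 sinθ) = (+0.574517, +0.812314, -0.100379)
rvec = θ·k = (+0.239024, +0.337958, -0.041762)

rvec=(0.2390, 0.3380, -0.0418) tvec=(-0.1703, 0.1282, 1.0991)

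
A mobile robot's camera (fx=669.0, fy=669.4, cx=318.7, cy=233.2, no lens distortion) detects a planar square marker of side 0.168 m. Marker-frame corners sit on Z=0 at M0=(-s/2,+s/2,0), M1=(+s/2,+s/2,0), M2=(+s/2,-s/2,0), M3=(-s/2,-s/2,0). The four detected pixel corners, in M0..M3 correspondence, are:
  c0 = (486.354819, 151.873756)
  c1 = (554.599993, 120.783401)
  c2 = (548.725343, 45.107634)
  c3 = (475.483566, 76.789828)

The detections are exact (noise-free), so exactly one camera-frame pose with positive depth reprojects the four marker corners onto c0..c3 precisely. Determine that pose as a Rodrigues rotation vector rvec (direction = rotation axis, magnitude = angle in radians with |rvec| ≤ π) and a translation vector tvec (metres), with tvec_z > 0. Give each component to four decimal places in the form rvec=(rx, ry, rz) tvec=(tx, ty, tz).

Intrinsics K: fx=669.0, fy=669.4, cx=318.7, cy=233.2
Marker side s = 0.168 m; corners in marker frame (Z=0):
  M0 = (-0.0840, +0.0840, 0)
  M1 = (+0.0840, +0.0840, 0)
  M2 = (+0.0840, -0.0840, 0)
  M3 = (-0.0840, -0.0840, 0)
Detected image corners:
  c0 = (486.354819, 151.873756) px
  c1 = (554.599993, 120.783401) px
  c2 = (548.725343, 45.107634) px
  c3 = (475.483566, 76.789828) px
Planar DLT: solve 8×8 A·h = b for H (H[2,2]=1):
  H  [+483.72198 +259.27051 +516.79704]
  H  [-174.70053 +488.74925 +99.76264]
  H  [+0.12229 +0.40594 +1.00000]
B = K⁻¹H; ‖b₁‖=0.740993, ‖b₂‖=0.740993; λ = 2/(‖b₁‖+‖b₂‖) = 1.349540, sign → tz>0 ⇒ λ=+1.349540
r₁ = λ·B[:,0] = (+0.89717,-0.40970,+0.16503); r₂ = λ·B[:,1] = (+0.26203,+0.79449,+0.54784)
r₃ = r₁×r₂ = (-0.35557,-0.44826,+0.82015); SVD([r₁ r₂ r₃]) → R = UVᵀ:
  R  [+0.89717 +0.26203 -0.35557]
  R  [-0.40970 +0.79449 -0.44826]
  R  [+0.16503 +0.54784 +0.82015]
t = (+0.39961, -0.26902, +1.34954) m
tr R = 2.511805; θ = arccos((tr R − 1)/2) = 0.713765 rad = 40.896°
axis k = ((R−Rᵀ)₃₂, (R−Rᵀ)₁₃, (R−Rᵀ)₂₁) / (2 sinθ) = (+0.760742, -0.397596, -0.513020)
rvec = θ·k = (+0.542991, -0.283790, -0.366175)

rvec=(0.5430, -0.2838, -0.3662) tvec=(0.3996, -0.2690, 1.3495)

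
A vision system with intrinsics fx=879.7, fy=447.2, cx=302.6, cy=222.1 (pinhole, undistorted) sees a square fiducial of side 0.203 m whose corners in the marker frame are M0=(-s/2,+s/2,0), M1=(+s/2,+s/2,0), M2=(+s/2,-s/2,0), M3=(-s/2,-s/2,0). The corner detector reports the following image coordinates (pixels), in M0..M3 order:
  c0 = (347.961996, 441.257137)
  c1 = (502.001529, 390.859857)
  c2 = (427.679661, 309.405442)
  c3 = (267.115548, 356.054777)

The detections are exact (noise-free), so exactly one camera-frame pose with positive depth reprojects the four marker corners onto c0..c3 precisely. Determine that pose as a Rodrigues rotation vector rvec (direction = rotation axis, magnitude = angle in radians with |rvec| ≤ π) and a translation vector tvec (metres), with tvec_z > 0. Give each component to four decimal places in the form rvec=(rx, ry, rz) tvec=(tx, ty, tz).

Intrinsics K: fx=879.7, fy=447.2, cx=302.6, cy=222.1
Marker side s = 0.203 m; corners in marker frame (Z=0):
  M0 = (-0.1015, +0.1015, 0)
  M1 = (+0.1015, +0.1015, 0)
  M2 = (+0.1015, -0.1015, 0)
  M3 = (-0.1015, -0.1015, 0)
Detected image corners:
  c0 = (347.961996, 441.257137) px
  c1 = (502.001529, 390.859857) px
  c2 = (427.679661, 309.405442) px
  c3 = (267.115548, 356.054777) px
Planar DLT: solve 8×8 A·h = b for H (H[2,2]=1):
  H  [+876.93707 +410.27191 +388.59244]
  H  [-140.04920 +437.88131 +374.05506]
  H  [+0.26456 +0.07384 +1.00000]
B = K⁻¹H; ‖b₁‖=1.043170, ‖b₂‖=1.043170; λ = 2/(‖b₁‖+‖b₂‖) = 0.958617, sign → tz>0 ⇒ λ=+0.958617
r₁ = λ·B[:,0] = (+0.86837,-0.42617,+0.25362); r₂ = λ·B[:,1] = (+0.42273,+0.90349,+0.07078)
r₃ = r₁×r₂ = (-0.25930,+0.04575,+0.96471); SVD([r₁ r₂ r₃]) → R = UVᵀ:
  R  [+0.86837 +0.42273 -0.25930]
  R  [-0.42617 +0.90349 +0.04575]
  R  [+0.25362 +0.07078 +0.96471]
t = (+0.09371, +0.32573, +0.95862) m
tr R = 2.736567; θ = arccos((tr R − 1)/2) = 0.519065 rad = 29.740°
axis k = ((R−Rᵀ)₃₂, (R−Rᵀ)₁₃, (R−Rᵀ)₂₁) / (2 sinθ) = (+0.025235, -0.516983, -0.855623)
rvec = θ·k = (+0.013099, -0.268348, -0.444124)

rvec=(0.0131, -0.2683, -0.4441) tvec=(0.0937, 0.3257, 0.9586)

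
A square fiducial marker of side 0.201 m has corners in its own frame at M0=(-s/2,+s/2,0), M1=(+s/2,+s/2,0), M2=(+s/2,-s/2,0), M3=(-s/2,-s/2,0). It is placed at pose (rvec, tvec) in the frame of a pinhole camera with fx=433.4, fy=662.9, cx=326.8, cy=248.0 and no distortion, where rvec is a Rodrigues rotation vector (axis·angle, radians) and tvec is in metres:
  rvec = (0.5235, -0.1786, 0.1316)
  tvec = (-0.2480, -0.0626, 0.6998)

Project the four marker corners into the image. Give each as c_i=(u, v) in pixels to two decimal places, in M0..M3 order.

Intrinsics K: fx=433.4, fy=662.9, cx=326.8, cy=248.0
Marker side s = 0.201 m; corners in marker frame (Z=0):
  M0 = (-0.1005, +0.1005, 0)
  M1 = (+0.1005, +0.1005, 0)
  M2 = (+0.1005, -0.1005, 0)
  M3 = (-0.1005, -0.1005, 0)
rvec = (0.5235, -0.1786, 0.1316), |rvec| = θ = 0.56857 rad = 32.577°
Rodrigues: sinθ=0.53843, 1−cosθ=0.15733; R = I + sinθ·[k]× + (1−cosθ)·[k]×²:
    [+0.97605 -0.17013 -0.13560]
    [+0.07912 +0.85820 -0.50719]
    [+0.20266 +0.48431 +0.85110]
t = (-0.2480, -0.0626, 0.6998) m
M0: Pc = R·M0+t = (-0.36319, +0.01570, +0.72811); u = 433.4·(-0.36319)/0.72811 + 326.8 = 110.6133, v = 662.9·(+0.01570)/0.72811 + 248.0 = 262.2914
M1: Pc = R·M1+t = (-0.16700, +0.03160, +0.76884); u = 433.4·(-0.16700)/0.76884 + 326.8 = 232.6583, v = 662.9·(+0.03160)/0.76884 + 248.0 = 275.2461
M2: Pc = R·M2+t = (-0.13281, -0.14090, +0.67149); u = 433.4·(-0.13281)/0.67149 + 326.8 = 241.0812, v = 662.9·(-0.14090)/0.67149 + 248.0 = 108.9061
M3: Pc = R·M3+t = (-0.32900, -0.15680, +0.63076); u = 433.4·(-0.32900)/0.63076 + 326.8 = 100.7448, v = 662.9·(-0.15680)/0.63076 + 248.0 = 83.2098

c0=(110.61, 262.29) c1=(232.66, 275.25) c2=(241.08, 108.91) c3=(100.74, 83.21)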